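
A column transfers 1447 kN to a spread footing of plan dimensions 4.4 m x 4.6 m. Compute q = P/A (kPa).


A = 4.4 * 4.6 = 20.24 m^2
q = P / A = 1447 / 20.24
= 71.4921 kPa

71.4921 kPa


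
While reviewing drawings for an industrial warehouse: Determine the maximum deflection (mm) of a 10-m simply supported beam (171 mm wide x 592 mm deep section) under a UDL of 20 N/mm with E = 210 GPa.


I = 171 * 592^3 / 12 = 2956514304.0 mm^4
L = 10000.0 mm, w = 20 N/mm, E = 210000.0 MPa
delta = 5 * w * L^4 / (384 * E * I)
= 5 * 20 * 10000.0^4 / (384 * 210000.0 * 2956514304.0)
= 4.1944 mm

4.1944 mm


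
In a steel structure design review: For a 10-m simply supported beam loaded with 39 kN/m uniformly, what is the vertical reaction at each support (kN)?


Total load = w * L = 39 * 10 = 390 kN
By symmetry, each reaction R = total / 2 = 390 / 2 = 195.0 kN

195.0 kN


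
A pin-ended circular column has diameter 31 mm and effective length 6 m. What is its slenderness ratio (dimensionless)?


Radius of gyration r = d / 4 = 31 / 4 = 7.75 mm
L_eff = 6000.0 mm
Slenderness ratio = L / r = 6000.0 / 7.75 = 774.19 (dimensionless)

774.19 (dimensionless)


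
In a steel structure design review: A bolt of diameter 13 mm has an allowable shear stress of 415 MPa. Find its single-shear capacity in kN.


A = pi * d^2 / 4 = pi * 13^2 / 4 = 132.7323 mm^2
V = f_v * A / 1000 = 415 * 132.7323 / 1000
= 55.0839 kN

55.0839 kN


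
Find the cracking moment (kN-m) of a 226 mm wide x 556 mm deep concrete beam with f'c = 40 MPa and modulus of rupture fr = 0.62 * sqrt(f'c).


fr = 0.62 * sqrt(40) = 0.62 * 6.3246 = 3.9212 MPa
I = 226 * 556^3 / 12 = 3237066101.33 mm^4
y_t = 278.0 mm
M_cr = fr * I / y_t = 3.9212 * 3237066101.33 / 278.0 N-mm
= 45.6592 kN-m

45.6592 kN-m


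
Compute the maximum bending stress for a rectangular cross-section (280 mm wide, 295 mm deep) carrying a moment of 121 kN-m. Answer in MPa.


I = b * h^3 / 12 = 280 * 295^3 / 12 = 599022083.33 mm^4
y = h / 2 = 295 / 2 = 147.5 mm
M = 121 kN-m = 121000000.0 N-mm
sigma = M * y / I = 121000000.0 * 147.5 / 599022083.33
= 29.79 MPa

29.79 MPa


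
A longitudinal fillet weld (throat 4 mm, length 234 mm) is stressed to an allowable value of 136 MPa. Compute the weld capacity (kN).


Strength = throat * length * allowable stress
= 4 * 234 * 136 N
= 127296 N
= 127.3 kN

127.3 kN


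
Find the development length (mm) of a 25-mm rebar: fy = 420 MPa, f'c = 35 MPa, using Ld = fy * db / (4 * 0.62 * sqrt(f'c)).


Ld = (fy * db) / (4 * 0.62 * sqrt(f'c))
= (420 * 25) / (4 * 0.62 * sqrt(35))
= 10500 / 14.6719
= 715.65 mm

715.65 mm


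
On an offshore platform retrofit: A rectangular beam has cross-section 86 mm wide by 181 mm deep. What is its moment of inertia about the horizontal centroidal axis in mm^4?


I = b * h^3 / 12
= 86 * 181^3 / 12
= 86 * 5929741 / 12
= 42496477.17 mm^4

42496477.17 mm^4


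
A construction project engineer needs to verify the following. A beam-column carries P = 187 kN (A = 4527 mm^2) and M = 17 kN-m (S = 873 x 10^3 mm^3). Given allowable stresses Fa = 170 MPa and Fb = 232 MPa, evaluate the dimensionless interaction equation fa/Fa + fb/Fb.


f_a = P / A = 187000.0 / 4527 = 41.3077 MPa
f_b = M / S = 17000000.0 / 873000.0 = 19.4731 MPa
Ratio = f_a / Fa + f_b / Fb
= 41.3077 / 170 + 19.4731 / 232
= 0.3269 (dimensionless)

0.3269 (dimensionless)


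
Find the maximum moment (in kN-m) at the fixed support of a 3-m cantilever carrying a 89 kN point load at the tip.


For a cantilever with a point load at the free end:
M_max = P * L = 89 * 3 = 267 kN-m

267 kN-m


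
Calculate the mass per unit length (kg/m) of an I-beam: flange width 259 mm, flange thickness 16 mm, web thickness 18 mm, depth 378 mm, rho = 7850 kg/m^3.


A_flanges = 2 * 259 * 16 = 8288 mm^2
A_web = (378 - 2 * 16) * 18 = 6228 mm^2
A_total = 8288 + 6228 = 14516 mm^2 = 0.014516 m^2
Weight = rho * A = 7850 * 0.014516 = 113.9506 kg/m

113.9506 kg/m


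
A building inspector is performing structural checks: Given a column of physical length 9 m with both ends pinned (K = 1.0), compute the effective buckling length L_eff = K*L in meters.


L_eff = K * L
= 1.0 * 9
= 9.0 m

9.0 m


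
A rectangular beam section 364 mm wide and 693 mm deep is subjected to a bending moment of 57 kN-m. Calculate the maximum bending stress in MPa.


I = b * h^3 / 12 = 364 * 693^3 / 12 = 10095314229.0 mm^4
y = h / 2 = 693 / 2 = 346.5 mm
M = 57 kN-m = 57000000.0 N-mm
sigma = M * y / I = 57000000.0 * 346.5 / 10095314229.0
= 1.96 MPa

1.96 MPa


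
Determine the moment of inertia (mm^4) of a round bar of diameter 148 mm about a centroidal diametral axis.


r = d / 2 = 148 / 2 = 74.0 mm
I = pi * r^4 / 4 = pi * 74.0^4 / 4
= 23551401.72 mm^4

23551401.72 mm^4


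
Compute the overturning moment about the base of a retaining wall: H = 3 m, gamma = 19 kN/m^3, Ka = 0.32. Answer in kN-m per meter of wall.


Pa = 0.5 * Ka * gamma * H^2
= 0.5 * 0.32 * 19 * 3^2
= 27.36 kN/m
Arm = H / 3 = 3 / 3 = 1.0 m
Mo = Pa * arm = Pa * H / 3 = 27.36 * 3 / 3 = 27.36 kN-m/m

27.36 kN-m/m


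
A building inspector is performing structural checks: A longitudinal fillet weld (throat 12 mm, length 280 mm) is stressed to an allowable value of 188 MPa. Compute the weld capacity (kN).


Strength = throat * length * allowable stress
= 12 * 280 * 188 N
= 631680 N
= 631.68 kN

631.68 kN


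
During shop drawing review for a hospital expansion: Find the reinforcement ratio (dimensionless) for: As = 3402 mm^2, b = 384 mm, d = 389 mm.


rho = As / (b * d)
= 3402 / (384 * 389)
= 3402 / 149376
= 0.022775 (dimensionless)

0.022775 (dimensionless)


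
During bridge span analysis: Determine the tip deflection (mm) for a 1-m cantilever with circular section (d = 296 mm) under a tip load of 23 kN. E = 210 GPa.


I = pi * d^4 / 64 = pi * 296^4 / 64 = 376822427.47 mm^4
L = 1000.0 mm, P = 23000.0 N, E = 210000.0 MPa
delta = P * L^3 / (3 * E * I)
= 23000.0 * 1000.0^3 / (3 * 210000.0 * 376822427.47)
= 0.0969 mm

0.0969 mm


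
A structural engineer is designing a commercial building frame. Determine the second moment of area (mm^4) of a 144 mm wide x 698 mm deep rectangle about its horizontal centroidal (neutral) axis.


I = b * h^3 / 12
= 144 * 698^3 / 12
= 144 * 340068392 / 12
= 4080820704.0 mm^4

4080820704.0 mm^4


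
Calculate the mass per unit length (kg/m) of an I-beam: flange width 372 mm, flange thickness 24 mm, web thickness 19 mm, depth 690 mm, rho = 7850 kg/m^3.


A_flanges = 2 * 372 * 24 = 17856 mm^2
A_web = (690 - 2 * 24) * 19 = 12198 mm^2
A_total = 17856 + 12198 = 30054 mm^2 = 0.030054 m^2
Weight = rho * A = 7850 * 0.030054 = 235.9239 kg/m

235.9239 kg/m


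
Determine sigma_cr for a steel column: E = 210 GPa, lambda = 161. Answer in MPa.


sigma_cr = pi^2 * E / lambda^2
= 9.8696 * 210000.0 / 161^2
= 9.8696 * 210000.0 / 25921
= 79.959 MPa

79.959 MPa


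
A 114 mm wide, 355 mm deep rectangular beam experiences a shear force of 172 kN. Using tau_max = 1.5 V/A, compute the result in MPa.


A = b * h = 114 * 355 = 40470 mm^2
V = 172 kN = 172000.0 N
tau_max = 1.5 * V / A = 1.5 * 172000.0 / 40470
= 6.3751 MPa

6.3751 MPa


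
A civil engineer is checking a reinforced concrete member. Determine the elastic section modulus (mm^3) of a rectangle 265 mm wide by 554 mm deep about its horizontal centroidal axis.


S = b * h^2 / 6
= 265 * 554^2 / 6
= 265 * 306916 / 6
= 13555456.67 mm^3

13555456.67 mm^3


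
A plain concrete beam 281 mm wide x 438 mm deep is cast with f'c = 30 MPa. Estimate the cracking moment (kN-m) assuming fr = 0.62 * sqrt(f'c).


fr = 0.62 * sqrt(30) = 0.62 * 5.4772 = 3.3959 MPa
I = 281 * 438^3 / 12 = 1967647986.0 mm^4
y_t = 219.0 mm
M_cr = fr * I / y_t = 3.3959 * 1967647986.0 / 219.0 N-mm
= 30.5109 kN-m

30.5109 kN-m


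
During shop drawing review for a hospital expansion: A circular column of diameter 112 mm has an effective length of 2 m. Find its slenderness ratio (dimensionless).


Radius of gyration r = d / 4 = 112 / 4 = 28.0 mm
L_eff = 2000.0 mm
Slenderness ratio = L / r = 2000.0 / 28.0 = 71.43 (dimensionless)

71.43 (dimensionless)


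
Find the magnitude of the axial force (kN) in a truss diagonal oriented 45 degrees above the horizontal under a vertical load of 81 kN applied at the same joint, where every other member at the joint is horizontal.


At the joint, only the diagonal has a vertical component, so vertical equilibrium gives:
F * sin(45) = 81
F = 81 / sin(45)
= 81 / 0.707107
= 114.55 kN

114.55 kN


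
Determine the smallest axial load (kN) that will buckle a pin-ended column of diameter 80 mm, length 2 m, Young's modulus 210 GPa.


I = pi * d^4 / 64 = 2010619.3 mm^4
L = 2000.0 mm
P_cr = pi^2 * E * I / L^2
= 9.8696 * 210000.0 * 2010619.3 / 2000.0^2
= 1041810.9 N = 1041.8109 kN

1041.8109 kN


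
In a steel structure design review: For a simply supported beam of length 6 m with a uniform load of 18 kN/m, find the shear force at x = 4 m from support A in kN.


R_A = w * L / 2 = 18 * 6 / 2 = 54.0 kN
V(x) = R_A - w * x = 54.0 - 18 * 4
= -18.0 kN

-18.0 kN


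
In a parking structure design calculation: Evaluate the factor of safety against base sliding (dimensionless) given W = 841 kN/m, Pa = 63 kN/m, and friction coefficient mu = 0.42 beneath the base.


Resisting force = mu * W = 0.42 * 841 = 353.22 kN/m
FOS = Resisting / Driving = 353.22 / 63
= 5.6067 (dimensionless)

5.6067 (dimensionless)


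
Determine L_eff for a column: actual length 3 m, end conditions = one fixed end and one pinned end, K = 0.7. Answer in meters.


L_eff = K * L
= 0.7 * 3
= 2.1 m

2.1 m


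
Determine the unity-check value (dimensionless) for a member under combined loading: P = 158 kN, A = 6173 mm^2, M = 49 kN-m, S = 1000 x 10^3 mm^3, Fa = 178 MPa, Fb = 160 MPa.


f_a = P / A = 158000.0 / 6173 = 25.5953 MPa
f_b = M / S = 49000000.0 / 1000000.0 = 49.0 MPa
Ratio = f_a / Fa + f_b / Fb
= 25.5953 / 178 + 49.0 / 160
= 0.45 (dimensionless)

0.45 (dimensionless)


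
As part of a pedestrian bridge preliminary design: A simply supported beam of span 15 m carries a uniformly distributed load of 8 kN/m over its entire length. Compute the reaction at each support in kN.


Total load = w * L = 8 * 15 = 120 kN
By symmetry, each reaction R = total / 2 = 120 / 2 = 60.0 kN

60.0 kN


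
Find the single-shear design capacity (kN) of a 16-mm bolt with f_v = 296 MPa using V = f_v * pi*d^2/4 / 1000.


A = pi * d^2 / 4 = pi * 16^2 / 4 = 201.0619 mm^2
V = f_v * A / 1000 = 296 * 201.0619 / 1000
= 59.5143 kN

59.5143 kN


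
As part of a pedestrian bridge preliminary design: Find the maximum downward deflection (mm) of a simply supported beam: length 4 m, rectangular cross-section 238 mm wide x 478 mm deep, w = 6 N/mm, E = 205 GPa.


I = 238 * 478^3 / 12 = 2166104481.33 mm^4
L = 4000.0 mm, w = 6 N/mm, E = 205000.0 MPa
delta = 5 * w * L^4 / (384 * E * I)
= 5 * 6 * 4000.0^4 / (384 * 205000.0 * 2166104481.33)
= 0.045 mm

0.045 mm


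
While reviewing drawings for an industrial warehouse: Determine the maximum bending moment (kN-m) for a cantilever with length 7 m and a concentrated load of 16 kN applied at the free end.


For a cantilever with a point load at the free end:
M_max = P * L = 16 * 7 = 112 kN-m

112 kN-m


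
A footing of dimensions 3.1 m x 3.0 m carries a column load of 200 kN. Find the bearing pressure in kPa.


A = 3.1 * 3.0 = 9.3 m^2
q = P / A = 200 / 9.3
= 21.5054 kPa

21.5054 kPa


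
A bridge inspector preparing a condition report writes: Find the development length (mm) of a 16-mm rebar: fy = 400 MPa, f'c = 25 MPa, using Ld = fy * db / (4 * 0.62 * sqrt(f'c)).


Ld = (fy * db) / (4 * 0.62 * sqrt(f'c))
= (400 * 16) / (4 * 0.62 * sqrt(25))
= 6400 / 12.4
= 516.13 mm

516.13 mm


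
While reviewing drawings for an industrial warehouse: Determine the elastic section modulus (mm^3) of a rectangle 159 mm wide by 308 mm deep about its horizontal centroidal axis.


S = b * h^2 / 6
= 159 * 308^2 / 6
= 159 * 94864 / 6
= 2513896.0 mm^3

2513896.0 mm^3


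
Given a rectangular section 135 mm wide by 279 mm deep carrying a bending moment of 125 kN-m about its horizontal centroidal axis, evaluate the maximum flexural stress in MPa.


I = b * h^3 / 12 = 135 * 279^3 / 12 = 244323438.75 mm^4
y = h / 2 = 279 / 2 = 139.5 mm
M = 125 kN-m = 125000000.0 N-mm
sigma = M * y / I = 125000000.0 * 139.5 / 244323438.75
= 71.37 MPa

71.37 MPa


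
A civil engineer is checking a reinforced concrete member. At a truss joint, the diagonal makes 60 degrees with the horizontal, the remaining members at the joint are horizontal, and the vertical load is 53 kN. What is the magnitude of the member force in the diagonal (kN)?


At the joint, only the diagonal has a vertical component, so vertical equilibrium gives:
F * sin(60) = 53
F = 53 / sin(60)
= 53 / 0.866025
= 61.2 kN

61.2 kN


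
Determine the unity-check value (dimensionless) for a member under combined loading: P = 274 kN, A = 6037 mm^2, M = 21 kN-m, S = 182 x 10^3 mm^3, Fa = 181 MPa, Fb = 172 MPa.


f_a = P / A = 274000.0 / 6037 = 45.3868 MPa
f_b = M / S = 21000000.0 / 182000.0 = 115.3846 MPa
Ratio = f_a / Fa + f_b / Fb
= 45.3868 / 181 + 115.3846 / 172
= 0.9216 (dimensionless)

0.9216 (dimensionless)


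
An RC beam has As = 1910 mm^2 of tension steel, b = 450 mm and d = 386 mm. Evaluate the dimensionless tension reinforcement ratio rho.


rho = As / (b * d)
= 1910 / (450 * 386)
= 1910 / 173700
= 0.010996 (dimensionless)

0.010996 (dimensionless)


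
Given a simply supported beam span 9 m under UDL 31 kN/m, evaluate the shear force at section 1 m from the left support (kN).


R_A = w * L / 2 = 31 * 9 / 2 = 139.5 kN
V(x) = R_A - w * x = 139.5 - 31 * 1
= 108.5 kN

108.5 kN


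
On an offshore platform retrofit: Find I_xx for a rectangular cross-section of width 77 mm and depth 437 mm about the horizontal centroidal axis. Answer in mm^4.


I = b * h^3 / 12
= 77 * 437^3 / 12
= 77 * 83453453 / 12
= 535492990.08 mm^4

535492990.08 mm^4


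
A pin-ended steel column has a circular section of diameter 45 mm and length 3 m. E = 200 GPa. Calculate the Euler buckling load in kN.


I = pi * d^4 / 64 = 201288.96 mm^4
L = 3000.0 mm
P_cr = pi^2 * E * I / L^2
= 9.8696 * 200000.0 * 201288.96 / 3000.0^2
= 44147.61 N = 44.1476 kN

44.1476 kN


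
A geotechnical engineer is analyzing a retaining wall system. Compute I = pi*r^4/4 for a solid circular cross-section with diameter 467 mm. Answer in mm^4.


r = d / 2 = 467 / 2 = 233.5 mm
I = pi * r^4 / 4 = pi * 233.5^4 / 4
= 2334734070.55 mm^4

2334734070.55 mm^4


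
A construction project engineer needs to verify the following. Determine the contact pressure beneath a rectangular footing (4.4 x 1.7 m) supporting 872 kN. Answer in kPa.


A = 4.4 * 1.7 = 7.48 m^2
q = P / A = 872 / 7.48
= 116.5775 kPa

116.5775 kPa


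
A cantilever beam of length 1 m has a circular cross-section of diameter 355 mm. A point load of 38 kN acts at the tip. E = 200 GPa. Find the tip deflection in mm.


I = pi * d^4 / 64 = pi * 355^4 / 64 = 779620608.84 mm^4
L = 1000.0 mm, P = 38000.0 N, E = 200000.0 MPa
delta = P * L^3 / (3 * E * I)
= 38000.0 * 1000.0^3 / (3 * 200000.0 * 779620608.84)
= 0.0812 mm

0.0812 mm


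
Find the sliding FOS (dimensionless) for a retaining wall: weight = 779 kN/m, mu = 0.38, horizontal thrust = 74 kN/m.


Resisting force = mu * W = 0.38 * 779 = 296.02 kN/m
FOS = Resisting / Driving = 296.02 / 74
= 4.0003 (dimensionless)

4.0003 (dimensionless)


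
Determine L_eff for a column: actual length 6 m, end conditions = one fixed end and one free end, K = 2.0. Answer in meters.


L_eff = K * L
= 2.0 * 6
= 12.0 m

12.0 m


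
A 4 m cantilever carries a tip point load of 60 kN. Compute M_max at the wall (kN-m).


For a cantilever with a point load at the free end:
M_max = P * L = 60 * 4 = 240 kN-m

240 kN-m


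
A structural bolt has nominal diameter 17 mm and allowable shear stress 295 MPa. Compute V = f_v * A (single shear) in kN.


A = pi * d^2 / 4 = pi * 17^2 / 4 = 226.9801 mm^2
V = f_v * A / 1000 = 295 * 226.9801 / 1000
= 66.9591 kN

66.9591 kN


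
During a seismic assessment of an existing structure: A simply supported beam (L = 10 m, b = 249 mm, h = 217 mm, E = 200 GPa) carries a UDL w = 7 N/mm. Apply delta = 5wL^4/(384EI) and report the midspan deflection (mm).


I = 249 * 217^3 / 12 = 212029994.75 mm^4
L = 10000.0 mm, w = 7 N/mm, E = 200000.0 MPa
delta = 5 * w * L^4 / (384 * E * I)
= 5 * 7 * 10000.0^4 / (384 * 200000.0 * 212029994.75)
= 21.4936 mm

21.4936 mm


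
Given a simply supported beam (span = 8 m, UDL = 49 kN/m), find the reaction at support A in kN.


Total load = w * L = 49 * 8 = 392 kN
By symmetry, each reaction R = total / 2 = 392 / 2 = 196.0 kN

196.0 kN


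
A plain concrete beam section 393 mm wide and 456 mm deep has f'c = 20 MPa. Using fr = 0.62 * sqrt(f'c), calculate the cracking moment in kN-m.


fr = 0.62 * sqrt(20) = 0.62 * 4.4721 = 2.7727 MPa
I = 393 * 456^3 / 12 = 3105316224.0 mm^4
y_t = 228.0 mm
M_cr = fr * I / y_t = 2.7727 * 3105316224.0 / 228.0 N-mm
= 37.764 kN-m

37.764 kN-m


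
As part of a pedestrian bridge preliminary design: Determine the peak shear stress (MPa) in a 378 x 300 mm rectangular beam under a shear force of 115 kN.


A = b * h = 378 * 300 = 113400 mm^2
V = 115 kN = 115000.0 N
tau_max = 1.5 * V / A = 1.5 * 115000.0 / 113400
= 1.5212 MPa

1.5212 MPa


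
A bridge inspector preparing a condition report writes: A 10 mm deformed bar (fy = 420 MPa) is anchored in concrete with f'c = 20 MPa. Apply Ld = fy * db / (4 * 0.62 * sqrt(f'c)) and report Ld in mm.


Ld = (fy * db) / (4 * 0.62 * sqrt(f'c))
= (420 * 10) / (4 * 0.62 * sqrt(20))
= 4200 / 11.0909
= 378.69 mm

378.69 mm


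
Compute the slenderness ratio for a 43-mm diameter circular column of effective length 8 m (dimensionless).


Radius of gyration r = d / 4 = 43 / 4 = 10.75 mm
L_eff = 8000.0 mm
Slenderness ratio = L / r = 8000.0 / 10.75 = 744.19 (dimensionless)

744.19 (dimensionless)


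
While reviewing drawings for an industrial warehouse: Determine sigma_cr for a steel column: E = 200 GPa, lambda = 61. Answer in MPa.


sigma_cr = pi^2 * E / lambda^2
= 9.8696 * 200000.0 / 61^2
= 9.8696 * 200000.0 / 3721
= 530.4813 MPa

530.4813 MPa


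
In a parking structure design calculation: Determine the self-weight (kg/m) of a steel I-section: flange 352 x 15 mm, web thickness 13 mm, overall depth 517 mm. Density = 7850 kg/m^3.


A_flanges = 2 * 352 * 15 = 10560 mm^2
A_web = (517 - 2 * 15) * 13 = 6331 mm^2
A_total = 10560 + 6331 = 16891 mm^2 = 0.016891 m^2
Weight = rho * A = 7850 * 0.016891 = 132.5943 kg/m

132.5943 kg/m


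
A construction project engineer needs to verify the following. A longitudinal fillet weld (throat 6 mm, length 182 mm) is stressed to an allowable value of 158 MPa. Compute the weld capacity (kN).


Strength = throat * length * allowable stress
= 6 * 182 * 158 N
= 172536 N
= 172.54 kN

172.54 kN


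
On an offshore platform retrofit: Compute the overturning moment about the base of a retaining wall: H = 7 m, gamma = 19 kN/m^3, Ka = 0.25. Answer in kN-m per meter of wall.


Pa = 0.5 * Ka * gamma * H^2
= 0.5 * 0.25 * 19 * 7^2
= 116.375 kN/m
Arm = H / 3 = 7 / 3 = 2.3333 m
Mo = Pa * arm = Pa * H / 3 = 116.375 * 7 / 3 = 271.5417 kN-m/m

271.5417 kN-m/m


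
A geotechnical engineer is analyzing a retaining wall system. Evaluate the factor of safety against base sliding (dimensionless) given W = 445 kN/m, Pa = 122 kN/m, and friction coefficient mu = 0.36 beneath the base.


Resisting force = mu * W = 0.36 * 445 = 160.2 kN/m
FOS = Resisting / Driving = 160.2 / 122
= 1.3131 (dimensionless)

1.3131 (dimensionless)


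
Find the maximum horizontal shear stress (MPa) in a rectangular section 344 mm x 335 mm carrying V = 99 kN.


A = b * h = 344 * 335 = 115240 mm^2
V = 99 kN = 99000.0 N
tau_max = 1.5 * V / A = 1.5 * 99000.0 / 115240
= 1.2886 MPa

1.2886 MPa


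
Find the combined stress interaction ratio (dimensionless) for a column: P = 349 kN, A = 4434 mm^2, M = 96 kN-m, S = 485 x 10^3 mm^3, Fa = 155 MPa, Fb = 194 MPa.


f_a = P / A = 349000.0 / 4434 = 78.71 MPa
f_b = M / S = 96000000.0 / 485000.0 = 197.9381 MPa
Ratio = f_a / Fa + f_b / Fb
= 78.71 / 155 + 197.9381 / 194
= 1.5281 (dimensionless)

1.5281 (dimensionless)


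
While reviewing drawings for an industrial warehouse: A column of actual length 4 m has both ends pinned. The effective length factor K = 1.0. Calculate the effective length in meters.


L_eff = K * L
= 1.0 * 4
= 4.0 m

4.0 m


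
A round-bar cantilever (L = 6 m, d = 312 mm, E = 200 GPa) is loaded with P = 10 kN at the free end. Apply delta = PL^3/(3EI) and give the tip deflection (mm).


I = pi * d^4 / 64 = pi * 312^4 / 64 = 465144912.01 mm^4
L = 6000.0 mm, P = 10000.0 N, E = 200000.0 MPa
delta = P * L^3 / (3 * E * I)
= 10000.0 * 6000.0^3 / (3 * 200000.0 * 465144912.01)
= 7.7395 mm

7.7395 mm


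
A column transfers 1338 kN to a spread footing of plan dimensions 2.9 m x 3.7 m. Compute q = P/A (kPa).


A = 2.9 * 3.7 = 10.73 m^2
q = P / A = 1338 / 10.73
= 124.6971 kPa

124.6971 kPa


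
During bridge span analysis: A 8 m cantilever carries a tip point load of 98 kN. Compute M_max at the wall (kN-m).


For a cantilever with a point load at the free end:
M_max = P * L = 98 * 8 = 784 kN-m

784 kN-m


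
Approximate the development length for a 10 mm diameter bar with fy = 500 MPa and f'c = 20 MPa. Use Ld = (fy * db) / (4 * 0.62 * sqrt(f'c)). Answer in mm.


Ld = (fy * db) / (4 * 0.62 * sqrt(f'c))
= (500 * 10) / (4 * 0.62 * sqrt(20))
= 5000 / 11.0909
= 450.82 mm

450.82 mm


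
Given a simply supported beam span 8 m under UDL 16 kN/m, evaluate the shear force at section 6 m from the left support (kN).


R_A = w * L / 2 = 16 * 8 / 2 = 64.0 kN
V(x) = R_A - w * x = 64.0 - 16 * 6
= -32.0 kN

-32.0 kN


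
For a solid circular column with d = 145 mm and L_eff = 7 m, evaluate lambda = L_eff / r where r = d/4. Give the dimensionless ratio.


Radius of gyration r = d / 4 = 145 / 4 = 36.25 mm
L_eff = 7000.0 mm
Slenderness ratio = L / r = 7000.0 / 36.25 = 193.1 (dimensionless)

193.1 (dimensionless)


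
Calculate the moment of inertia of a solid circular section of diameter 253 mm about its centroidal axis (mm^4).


r = d / 2 = 253 / 2 = 126.5 mm
I = pi * r^4 / 4 = pi * 126.5^4 / 4
= 201118482.47 mm^4

201118482.47 mm^4


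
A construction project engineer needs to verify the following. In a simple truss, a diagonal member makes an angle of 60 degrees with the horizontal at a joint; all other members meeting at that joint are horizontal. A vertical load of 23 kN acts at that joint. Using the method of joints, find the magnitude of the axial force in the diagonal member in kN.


At the joint, only the diagonal has a vertical component, so vertical equilibrium gives:
F * sin(60) = 23
F = 23 / sin(60)
= 23 / 0.866025
= 26.56 kN

26.56 kN


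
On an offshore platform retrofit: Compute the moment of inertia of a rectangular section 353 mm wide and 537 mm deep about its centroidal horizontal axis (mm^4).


I = b * h^3 / 12
= 353 * 537^3 / 12
= 353 * 154854153 / 12
= 4555293000.75 mm^4

4555293000.75 mm^4


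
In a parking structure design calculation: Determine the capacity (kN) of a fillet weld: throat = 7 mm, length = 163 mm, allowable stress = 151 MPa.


Strength = throat * length * allowable stress
= 7 * 163 * 151 N
= 172291 N
= 172.29 kN

172.29 kN


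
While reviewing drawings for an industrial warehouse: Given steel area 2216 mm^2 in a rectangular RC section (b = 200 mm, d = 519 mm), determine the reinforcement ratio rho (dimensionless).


rho = As / (b * d)
= 2216 / (200 * 519)
= 2216 / 103800
= 0.021349 (dimensionless)

0.021349 (dimensionless)


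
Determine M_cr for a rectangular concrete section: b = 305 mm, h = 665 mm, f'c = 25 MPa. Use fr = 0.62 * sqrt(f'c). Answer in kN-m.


fr = 0.62 * sqrt(25) = 0.62 * 5.0 = 3.1 MPa
I = 305 * 665^3 / 12 = 7474523802.08 mm^4
y_t = 332.5 mm
M_cr = fr * I / y_t = 3.1 * 7474523802.08 / 332.5 N-mm
= 69.6873 kN-m

69.6873 kN-m


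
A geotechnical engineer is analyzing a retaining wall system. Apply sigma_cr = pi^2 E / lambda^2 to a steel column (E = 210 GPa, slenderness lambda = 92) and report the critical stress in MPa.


sigma_cr = pi^2 * E / lambda^2
= 9.8696 * 210000.0 / 92^2
= 9.8696 * 210000.0 / 8464
= 244.8744 MPa

244.8744 MPa


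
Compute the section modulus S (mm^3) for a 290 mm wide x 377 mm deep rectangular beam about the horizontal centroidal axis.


S = b * h^2 / 6
= 290 * 377^2 / 6
= 290 * 142129 / 6
= 6869568.33 mm^3

6869568.33 mm^3


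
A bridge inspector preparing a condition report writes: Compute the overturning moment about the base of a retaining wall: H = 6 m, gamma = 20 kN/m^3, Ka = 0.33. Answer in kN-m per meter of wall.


Pa = 0.5 * Ka * gamma * H^2
= 0.5 * 0.33 * 20 * 6^2
= 118.8 kN/m
Arm = H / 3 = 6 / 3 = 2.0 m
Mo = Pa * arm = Pa * H / 3 = 118.8 * 6 / 3 = 237.6 kN-m/m

237.6 kN-m/m


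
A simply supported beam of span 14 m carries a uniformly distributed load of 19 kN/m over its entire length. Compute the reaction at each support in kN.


Total load = w * L = 19 * 14 = 266 kN
By symmetry, each reaction R = total / 2 = 266 / 2 = 133.0 kN

133.0 kN


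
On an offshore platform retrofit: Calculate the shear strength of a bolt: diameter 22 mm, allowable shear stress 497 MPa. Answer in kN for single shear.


A = pi * d^2 / 4 = pi * 22^2 / 4 = 380.1327 mm^2
V = f_v * A / 1000 = 497 * 380.1327 / 1000
= 188.926 kN

188.926 kN


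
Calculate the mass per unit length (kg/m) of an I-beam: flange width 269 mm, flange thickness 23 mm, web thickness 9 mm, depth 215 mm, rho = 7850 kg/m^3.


A_flanges = 2 * 269 * 23 = 12374 mm^2
A_web = (215 - 2 * 23) * 9 = 1521 mm^2
A_total = 12374 + 1521 = 13895 mm^2 = 0.013895 m^2
Weight = rho * A = 7850 * 0.013895 = 109.0757 kg/m

109.0757 kg/m


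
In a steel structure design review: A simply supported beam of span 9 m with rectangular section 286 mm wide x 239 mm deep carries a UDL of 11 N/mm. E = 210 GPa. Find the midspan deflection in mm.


I = 286 * 239^3 / 12 = 325370736.17 mm^4
L = 9000.0 mm, w = 11 N/mm, E = 210000.0 MPa
delta = 5 * w * L^4 / (384 * E * I)
= 5 * 11 * 9000.0^4 / (384 * 210000.0 * 325370736.17)
= 13.7532 mm

13.7532 mm


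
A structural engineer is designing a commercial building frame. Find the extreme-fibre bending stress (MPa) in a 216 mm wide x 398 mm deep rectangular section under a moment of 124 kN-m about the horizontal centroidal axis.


I = b * h^3 / 12 = 216 * 398^3 / 12 = 1134806256.0 mm^4
y = h / 2 = 398 / 2 = 199.0 mm
M = 124 kN-m = 124000000.0 N-mm
sigma = M * y / I = 124000000.0 * 199.0 / 1134806256.0
= 21.74 MPa

21.74 MPa


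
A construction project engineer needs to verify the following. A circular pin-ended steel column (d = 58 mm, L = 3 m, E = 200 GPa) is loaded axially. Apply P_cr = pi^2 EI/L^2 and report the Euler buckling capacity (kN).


I = pi * d^4 / 64 = 555497.2 mm^4
L = 3000.0 mm
P_cr = pi^2 * E * I / L^2
= 9.8696 * 200000.0 * 555497.2 / 3000.0^2
= 121834.17 N = 121.8342 kN

121.8342 kN


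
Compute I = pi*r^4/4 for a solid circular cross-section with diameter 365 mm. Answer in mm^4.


r = d / 2 = 365 / 2 = 182.5 mm
I = pi * r^4 / 4 = pi * 182.5^4 / 4
= 871247122.07 mm^4

871247122.07 mm^4


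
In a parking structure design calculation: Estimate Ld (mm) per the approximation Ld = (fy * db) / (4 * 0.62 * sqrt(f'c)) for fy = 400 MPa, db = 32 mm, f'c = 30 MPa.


Ld = (fy * db) / (4 * 0.62 * sqrt(f'c))
= (400 * 32) / (4 * 0.62 * sqrt(30))
= 12800 / 13.5835
= 942.32 mm

942.32 mm


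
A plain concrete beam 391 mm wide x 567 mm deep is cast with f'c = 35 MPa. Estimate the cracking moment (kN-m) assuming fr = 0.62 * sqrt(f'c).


fr = 0.62 * sqrt(35) = 0.62 * 5.9161 = 3.668 MPa
I = 391 * 567^3 / 12 = 5939428902.75 mm^4
y_t = 283.5 mm
M_cr = fr * I / y_t = 3.668 * 5939428902.75 / 283.5 N-mm
= 76.8453 kN-m

76.8453 kN-m


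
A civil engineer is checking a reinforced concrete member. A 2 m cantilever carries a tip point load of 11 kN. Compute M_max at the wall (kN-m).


For a cantilever with a point load at the free end:
M_max = P * L = 11 * 2 = 22 kN-m

22 kN-m


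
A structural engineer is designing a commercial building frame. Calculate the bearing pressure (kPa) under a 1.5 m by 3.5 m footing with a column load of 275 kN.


A = 1.5 * 3.5 = 5.25 m^2
q = P / A = 275 / 5.25
= 52.381 kPa

52.381 kPa


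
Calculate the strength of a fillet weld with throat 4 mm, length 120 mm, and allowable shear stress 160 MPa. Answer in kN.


Strength = throat * length * allowable stress
= 4 * 120 * 160 N
= 76800 N
= 76.8 kN

76.8 kN


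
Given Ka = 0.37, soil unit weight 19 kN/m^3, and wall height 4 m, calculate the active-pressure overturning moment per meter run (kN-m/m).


Pa = 0.5 * Ka * gamma * H^2
= 0.5 * 0.37 * 19 * 4^2
= 56.24 kN/m
Arm = H / 3 = 4 / 3 = 1.3333 m
Mo = Pa * arm = Pa * H / 3 = 56.24 * 4 / 3 = 74.9867 kN-m/m

74.9867 kN-m/m


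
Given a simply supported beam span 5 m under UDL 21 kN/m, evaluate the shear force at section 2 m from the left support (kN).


R_A = w * L / 2 = 21 * 5 / 2 = 52.5 kN
V(x) = R_A - w * x = 52.5 - 21 * 2
= 10.5 kN

10.5 kN


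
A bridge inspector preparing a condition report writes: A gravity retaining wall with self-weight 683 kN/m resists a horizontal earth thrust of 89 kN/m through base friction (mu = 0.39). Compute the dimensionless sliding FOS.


Resisting force = mu * W = 0.39 * 683 = 266.37 kN/m
FOS = Resisting / Driving = 266.37 / 89
= 2.9929 (dimensionless)

2.9929 (dimensionless)


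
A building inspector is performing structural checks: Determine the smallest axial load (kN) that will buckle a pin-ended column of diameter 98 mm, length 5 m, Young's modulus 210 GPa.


I = pi * d^4 / 64 = 4527664.12 mm^4
L = 5000.0 mm
P_cr = pi^2 * E * I / L^2
= 9.8696 * 210000.0 * 4527664.12 / 5000.0^2
= 375364.53 N = 375.3645 kN

375.3645 kN


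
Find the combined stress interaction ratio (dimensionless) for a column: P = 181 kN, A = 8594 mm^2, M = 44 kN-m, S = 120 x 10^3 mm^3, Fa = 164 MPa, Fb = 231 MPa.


f_a = P / A = 181000.0 / 8594 = 21.0612 MPa
f_b = M / S = 44000000.0 / 120000.0 = 366.6667 MPa
Ratio = f_a / Fa + f_b / Fb
= 21.0612 / 164 + 366.6667 / 231
= 1.7157 (dimensionless)

1.7157 (dimensionless)


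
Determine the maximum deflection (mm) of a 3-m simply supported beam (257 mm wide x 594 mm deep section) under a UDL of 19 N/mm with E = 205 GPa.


I = 257 * 594^3 / 12 = 4488603174.0 mm^4
L = 3000.0 mm, w = 19 N/mm, E = 205000.0 MPa
delta = 5 * w * L^4 / (384 * E * I)
= 5 * 19 * 3000.0^4 / (384 * 205000.0 * 4488603174.0)
= 0.0218 mm

0.0218 mm


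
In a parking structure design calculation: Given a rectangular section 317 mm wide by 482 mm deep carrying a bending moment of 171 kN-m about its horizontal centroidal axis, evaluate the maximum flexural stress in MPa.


I = b * h^3 / 12 = 317 * 482^3 / 12 = 2958142771.33 mm^4
y = h / 2 = 482 / 2 = 241.0 mm
M = 171 kN-m = 171000000.0 N-mm
sigma = M * y / I = 171000000.0 * 241.0 / 2958142771.33
= 13.93 MPa

13.93 MPa


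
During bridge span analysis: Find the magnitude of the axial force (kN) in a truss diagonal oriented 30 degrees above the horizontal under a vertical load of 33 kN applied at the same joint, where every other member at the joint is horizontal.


At the joint, only the diagonal has a vertical component, so vertical equilibrium gives:
F * sin(30) = 33
F = 33 / sin(30)
= 33 / 0.5
= 66.0 kN

66.0 kN


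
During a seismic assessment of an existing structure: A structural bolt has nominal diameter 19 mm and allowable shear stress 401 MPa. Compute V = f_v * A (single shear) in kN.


A = pi * d^2 / 4 = pi * 19^2 / 4 = 283.5287 mm^2
V = f_v * A / 1000 = 401 * 283.5287 / 1000
= 113.695 kN

113.695 kN


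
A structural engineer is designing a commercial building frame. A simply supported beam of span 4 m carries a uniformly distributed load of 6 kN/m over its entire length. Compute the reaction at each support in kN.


Total load = w * L = 6 * 4 = 24 kN
By symmetry, each reaction R = total / 2 = 24 / 2 = 12.0 kN

12.0 kN


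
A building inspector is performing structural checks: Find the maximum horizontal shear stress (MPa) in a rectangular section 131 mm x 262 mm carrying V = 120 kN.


A = b * h = 131 * 262 = 34322 mm^2
V = 120 kN = 120000.0 N
tau_max = 1.5 * V / A = 1.5 * 120000.0 / 34322
= 5.2444 MPa

5.2444 MPa


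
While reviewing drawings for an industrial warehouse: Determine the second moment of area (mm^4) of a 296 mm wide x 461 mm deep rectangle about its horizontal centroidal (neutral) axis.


I = b * h^3 / 12
= 296 * 461^3 / 12
= 296 * 97972181 / 12
= 2416647131.33 mm^4

2416647131.33 mm^4


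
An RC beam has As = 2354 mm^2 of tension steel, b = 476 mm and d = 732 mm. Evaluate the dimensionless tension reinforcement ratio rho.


rho = As / (b * d)
= 2354 / (476 * 732)
= 2354 / 348432
= 0.006756 (dimensionless)

0.006756 (dimensionless)


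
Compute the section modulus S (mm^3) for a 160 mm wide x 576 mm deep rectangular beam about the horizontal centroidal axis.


S = b * h^2 / 6
= 160 * 576^2 / 6
= 160 * 331776 / 6
= 8847360.0 mm^3

8847360.0 mm^3


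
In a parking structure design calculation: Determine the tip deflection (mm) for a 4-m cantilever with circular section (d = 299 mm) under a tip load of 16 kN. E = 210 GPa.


I = pi * d^4 / 64 = pi * 299^4 / 64 = 392332830.95 mm^4
L = 4000.0 mm, P = 16000.0 N, E = 210000.0 MPa
delta = P * L^3 / (3 * E * I)
= 16000.0 * 4000.0^3 / (3 * 210000.0 * 392332830.95)
= 4.1429 mm

4.1429 mm


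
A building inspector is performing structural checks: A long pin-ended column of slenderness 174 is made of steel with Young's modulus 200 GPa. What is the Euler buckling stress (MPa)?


sigma_cr = pi^2 * E / lambda^2
= 9.8696 * 200000.0 / 174^2
= 9.8696 * 200000.0 / 30276
= 65.1975 MPa

65.1975 MPa


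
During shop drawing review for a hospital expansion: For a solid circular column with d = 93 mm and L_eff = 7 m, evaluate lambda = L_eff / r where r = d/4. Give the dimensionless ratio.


Radius of gyration r = d / 4 = 93 / 4 = 23.25 mm
L_eff = 7000.0 mm
Slenderness ratio = L / r = 7000.0 / 23.25 = 301.08 (dimensionless)

301.08 (dimensionless)


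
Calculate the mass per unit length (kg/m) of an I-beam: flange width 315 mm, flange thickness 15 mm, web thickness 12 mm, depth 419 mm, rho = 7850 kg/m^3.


A_flanges = 2 * 315 * 15 = 9450 mm^2
A_web = (419 - 2 * 15) * 12 = 4668 mm^2
A_total = 9450 + 4668 = 14118 mm^2 = 0.014118 m^2
Weight = rho * A = 7850 * 0.014118 = 110.8263 kg/m

110.8263 kg/m


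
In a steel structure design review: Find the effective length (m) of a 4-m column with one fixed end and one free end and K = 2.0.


L_eff = K * L
= 2.0 * 4
= 8.0 m

8.0 m


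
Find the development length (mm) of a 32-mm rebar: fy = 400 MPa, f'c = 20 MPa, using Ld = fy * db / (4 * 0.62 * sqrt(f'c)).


Ld = (fy * db) / (4 * 0.62 * sqrt(f'c))
= (400 * 32) / (4 * 0.62 * sqrt(20))
= 12800 / 11.0909
= 1154.1 mm

1154.1 mm


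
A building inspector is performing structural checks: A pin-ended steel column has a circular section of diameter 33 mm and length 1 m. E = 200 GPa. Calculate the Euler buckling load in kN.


I = pi * d^4 / 64 = 58213.76 mm^4
L = 1000.0 mm
P_cr = pi^2 * E * I / L^2
= 9.8696 * 200000.0 * 58213.76 / 1000.0^2
= 114909.36 N = 114.9094 kN

114.9094 kN


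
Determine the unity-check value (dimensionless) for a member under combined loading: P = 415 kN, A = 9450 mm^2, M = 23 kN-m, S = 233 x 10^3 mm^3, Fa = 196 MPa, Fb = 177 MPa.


f_a = P / A = 415000.0 / 9450 = 43.9153 MPa
f_b = M / S = 23000000.0 / 233000.0 = 98.7124 MPa
Ratio = f_a / Fa + f_b / Fb
= 43.9153 / 196 + 98.7124 / 177
= 0.7818 (dimensionless)

0.7818 (dimensionless)


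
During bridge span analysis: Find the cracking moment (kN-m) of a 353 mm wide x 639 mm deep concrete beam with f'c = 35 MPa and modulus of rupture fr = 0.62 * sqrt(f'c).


fr = 0.62 * sqrt(35) = 0.62 * 5.9161 = 3.668 MPa
I = 353 * 639^3 / 12 = 7675311917.25 mm^4
y_t = 319.5 mm
M_cr = fr * I / y_t = 3.668 * 7675311917.25 / 319.5 N-mm
= 88.1152 kN-m

88.1152 kN-m


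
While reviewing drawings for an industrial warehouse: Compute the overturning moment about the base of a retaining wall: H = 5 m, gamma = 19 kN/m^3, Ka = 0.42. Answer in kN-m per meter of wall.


Pa = 0.5 * Ka * gamma * H^2
= 0.5 * 0.42 * 19 * 5^2
= 99.75 kN/m
Arm = H / 3 = 5 / 3 = 1.6667 m
Mo = Pa * arm = Pa * H / 3 = 99.75 * 5 / 3 = 166.25 kN-m/m

166.25 kN-m/m


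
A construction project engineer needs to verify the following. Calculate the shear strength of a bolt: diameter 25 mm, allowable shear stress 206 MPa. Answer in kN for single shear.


A = pi * d^2 / 4 = pi * 25^2 / 4 = 490.8739 mm^2
V = f_v * A / 1000 = 206 * 490.8739 / 1000
= 101.12 kN

101.12 kN


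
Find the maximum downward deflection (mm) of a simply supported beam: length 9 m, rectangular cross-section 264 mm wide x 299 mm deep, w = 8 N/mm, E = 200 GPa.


I = 264 * 299^3 / 12 = 588079778.0 mm^4
L = 9000.0 mm, w = 8 N/mm, E = 200000.0 MPa
delta = 5 * w * L^4 / (384 * E * I)
= 5 * 8 * 9000.0^4 / (384 * 200000.0 * 588079778.0)
= 5.8108 mm

5.8108 mm


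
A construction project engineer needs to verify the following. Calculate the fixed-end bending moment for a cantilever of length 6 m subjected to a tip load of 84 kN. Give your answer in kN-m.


For a cantilever with a point load at the free end:
M_max = P * L = 84 * 6 = 504 kN-m

504 kN-m


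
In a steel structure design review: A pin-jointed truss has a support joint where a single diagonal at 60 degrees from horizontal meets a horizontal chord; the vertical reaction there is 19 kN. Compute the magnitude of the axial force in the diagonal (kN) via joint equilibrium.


At the joint, only the diagonal has a vertical component, so vertical equilibrium gives:
F * sin(60) = 19
F = 19 / sin(60)
= 19 / 0.866025
= 21.94 kN

21.94 kN


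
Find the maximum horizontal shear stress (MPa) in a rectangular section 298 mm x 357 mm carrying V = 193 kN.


A = b * h = 298 * 357 = 106386 mm^2
V = 193 kN = 193000.0 N
tau_max = 1.5 * V / A = 1.5 * 193000.0 / 106386
= 2.7212 MPa

2.7212 MPa


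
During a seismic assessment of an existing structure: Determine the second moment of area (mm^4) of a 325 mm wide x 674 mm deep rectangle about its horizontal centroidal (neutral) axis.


I = b * h^3 / 12
= 325 * 674^3 / 12
= 325 * 306182024 / 12
= 8292429816.67 mm^4

8292429816.67 mm^4


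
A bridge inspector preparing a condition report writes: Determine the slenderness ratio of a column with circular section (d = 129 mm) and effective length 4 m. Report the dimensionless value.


Radius of gyration r = d / 4 = 129 / 4 = 32.25 mm
L_eff = 4000.0 mm
Slenderness ratio = L / r = 4000.0 / 32.25 = 124.03 (dimensionless)

124.03 (dimensionless)


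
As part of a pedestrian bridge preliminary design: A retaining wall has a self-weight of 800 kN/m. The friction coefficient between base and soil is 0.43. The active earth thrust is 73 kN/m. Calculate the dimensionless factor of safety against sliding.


Resisting force = mu * W = 0.43 * 800 = 344.0 kN/m
FOS = Resisting / Driving = 344.0 / 73
= 4.7123 (dimensionless)

4.7123 (dimensionless)


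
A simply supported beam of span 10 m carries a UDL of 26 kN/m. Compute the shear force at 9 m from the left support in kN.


R_A = w * L / 2 = 26 * 10 / 2 = 130.0 kN
V(x) = R_A - w * x = 130.0 - 26 * 9
= -104.0 kN

-104.0 kN


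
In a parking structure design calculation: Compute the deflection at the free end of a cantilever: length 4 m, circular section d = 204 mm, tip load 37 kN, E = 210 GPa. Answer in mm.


I = pi * d^4 / 64 = pi * 204^4 / 64 = 85014023.05 mm^4
L = 4000.0 mm, P = 37000.0 N, E = 210000.0 MPa
delta = P * L^3 / (3 * E * I)
= 37000.0 * 4000.0^3 / (3 * 210000.0 * 85014023.05)
= 44.2131 mm

44.2131 mm
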